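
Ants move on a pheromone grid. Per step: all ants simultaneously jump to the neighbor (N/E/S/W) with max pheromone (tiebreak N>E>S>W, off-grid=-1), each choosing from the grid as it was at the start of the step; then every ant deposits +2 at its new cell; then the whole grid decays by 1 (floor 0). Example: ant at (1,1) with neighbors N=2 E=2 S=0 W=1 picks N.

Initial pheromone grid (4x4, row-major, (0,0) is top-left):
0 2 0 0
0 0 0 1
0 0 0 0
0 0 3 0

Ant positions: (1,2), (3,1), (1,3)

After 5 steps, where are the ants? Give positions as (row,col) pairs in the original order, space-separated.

Step 1: ant0:(1,2)->E->(1,3) | ant1:(3,1)->E->(3,2) | ant2:(1,3)->N->(0,3)
  grid max=4 at (3,2)
Step 2: ant0:(1,3)->N->(0,3) | ant1:(3,2)->N->(2,2) | ant2:(0,3)->S->(1,3)
  grid max=3 at (1,3)
Step 3: ant0:(0,3)->S->(1,3) | ant1:(2,2)->S->(3,2) | ant2:(1,3)->N->(0,3)
  grid max=4 at (1,3)
Step 4: ant0:(1,3)->N->(0,3) | ant1:(3,2)->N->(2,2) | ant2:(0,3)->S->(1,3)
  grid max=5 at (1,3)
Step 5: ant0:(0,3)->S->(1,3) | ant1:(2,2)->S->(3,2) | ant2:(1,3)->N->(0,3)
  grid max=6 at (1,3)

(1,3) (3,2) (0,3)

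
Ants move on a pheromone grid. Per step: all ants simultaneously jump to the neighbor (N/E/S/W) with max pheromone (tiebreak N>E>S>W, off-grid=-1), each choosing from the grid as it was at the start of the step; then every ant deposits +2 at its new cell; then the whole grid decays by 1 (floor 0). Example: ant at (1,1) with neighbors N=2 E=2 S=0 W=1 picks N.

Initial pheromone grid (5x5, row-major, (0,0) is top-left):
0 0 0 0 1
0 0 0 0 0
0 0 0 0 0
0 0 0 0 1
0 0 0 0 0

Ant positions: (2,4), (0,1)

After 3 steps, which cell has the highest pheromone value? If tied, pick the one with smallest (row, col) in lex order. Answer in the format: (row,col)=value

Step 1: ant0:(2,4)->S->(3,4) | ant1:(0,1)->E->(0,2)
  grid max=2 at (3,4)
Step 2: ant0:(3,4)->N->(2,4) | ant1:(0,2)->E->(0,3)
  grid max=1 at (0,3)
Step 3: ant0:(2,4)->S->(3,4) | ant1:(0,3)->E->(0,4)
  grid max=2 at (3,4)
Final grid:
  0 0 0 0 1
  0 0 0 0 0
  0 0 0 0 0
  0 0 0 0 2
  0 0 0 0 0
Max pheromone 2 at (3,4)

Answer: (3,4)=2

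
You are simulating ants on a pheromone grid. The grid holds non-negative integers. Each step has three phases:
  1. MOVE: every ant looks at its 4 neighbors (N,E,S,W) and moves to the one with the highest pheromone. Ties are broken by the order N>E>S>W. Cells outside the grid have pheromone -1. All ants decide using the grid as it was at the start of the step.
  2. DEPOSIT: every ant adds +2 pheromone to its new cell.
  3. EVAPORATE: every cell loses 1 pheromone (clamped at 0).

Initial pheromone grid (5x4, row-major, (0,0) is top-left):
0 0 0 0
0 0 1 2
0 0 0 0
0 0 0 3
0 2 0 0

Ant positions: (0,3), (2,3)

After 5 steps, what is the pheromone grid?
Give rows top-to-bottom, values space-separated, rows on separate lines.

After step 1: ants at (1,3),(3,3)
  0 0 0 0
  0 0 0 3
  0 0 0 0
  0 0 0 4
  0 1 0 0
After step 2: ants at (0,3),(2,3)
  0 0 0 1
  0 0 0 2
  0 0 0 1
  0 0 0 3
  0 0 0 0
After step 3: ants at (1,3),(3,3)
  0 0 0 0
  0 0 0 3
  0 0 0 0
  0 0 0 4
  0 0 0 0
After step 4: ants at (0,3),(2,3)
  0 0 0 1
  0 0 0 2
  0 0 0 1
  0 0 0 3
  0 0 0 0
After step 5: ants at (1,3),(3,3)
  0 0 0 0
  0 0 0 3
  0 0 0 0
  0 0 0 4
  0 0 0 0

0 0 0 0
0 0 0 3
0 0 0 0
0 0 0 4
0 0 0 0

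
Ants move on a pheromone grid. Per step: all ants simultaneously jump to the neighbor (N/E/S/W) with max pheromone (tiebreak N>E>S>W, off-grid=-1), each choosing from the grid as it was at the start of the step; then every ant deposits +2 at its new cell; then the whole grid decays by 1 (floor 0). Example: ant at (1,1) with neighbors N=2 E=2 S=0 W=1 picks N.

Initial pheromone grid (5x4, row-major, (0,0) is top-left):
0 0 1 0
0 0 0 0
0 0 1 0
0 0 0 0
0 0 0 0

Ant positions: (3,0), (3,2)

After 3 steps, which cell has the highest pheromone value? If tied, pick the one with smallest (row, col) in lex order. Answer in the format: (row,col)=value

Answer: (2,2)=2

Derivation:
Step 1: ant0:(3,0)->N->(2,0) | ant1:(3,2)->N->(2,2)
  grid max=2 at (2,2)
Step 2: ant0:(2,0)->N->(1,0) | ant1:(2,2)->N->(1,2)
  grid max=1 at (1,0)
Step 3: ant0:(1,0)->N->(0,0) | ant1:(1,2)->S->(2,2)
  grid max=2 at (2,2)
Final grid:
  1 0 0 0
  0 0 0 0
  0 0 2 0
  0 0 0 0
  0 0 0 0
Max pheromone 2 at (2,2)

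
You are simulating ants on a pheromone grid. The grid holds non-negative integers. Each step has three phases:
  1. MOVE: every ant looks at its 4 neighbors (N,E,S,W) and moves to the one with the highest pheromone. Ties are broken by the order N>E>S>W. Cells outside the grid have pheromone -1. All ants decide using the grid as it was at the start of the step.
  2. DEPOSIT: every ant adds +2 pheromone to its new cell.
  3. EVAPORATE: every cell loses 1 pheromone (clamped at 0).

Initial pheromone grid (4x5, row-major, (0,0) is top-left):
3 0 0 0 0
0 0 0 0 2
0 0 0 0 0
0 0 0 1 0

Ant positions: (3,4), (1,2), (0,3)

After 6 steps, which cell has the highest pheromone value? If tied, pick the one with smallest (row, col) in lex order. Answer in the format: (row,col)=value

Answer: (1,4)=6

Derivation:
Step 1: ant0:(3,4)->W->(3,3) | ant1:(1,2)->N->(0,2) | ant2:(0,3)->E->(0,4)
  grid max=2 at (0,0)
Step 2: ant0:(3,3)->N->(2,3) | ant1:(0,2)->E->(0,3) | ant2:(0,4)->S->(1,4)
  grid max=2 at (1,4)
Step 3: ant0:(2,3)->S->(3,3) | ant1:(0,3)->E->(0,4) | ant2:(1,4)->N->(0,4)
  grid max=3 at (0,4)
Step 4: ant0:(3,3)->N->(2,3) | ant1:(0,4)->S->(1,4) | ant2:(0,4)->S->(1,4)
  grid max=4 at (1,4)
Step 5: ant0:(2,3)->S->(3,3) | ant1:(1,4)->N->(0,4) | ant2:(1,4)->N->(0,4)
  grid max=5 at (0,4)
Step 6: ant0:(3,3)->N->(2,3) | ant1:(0,4)->S->(1,4) | ant2:(0,4)->S->(1,4)
  grid max=6 at (1,4)
Final grid:
  0 0 0 0 4
  0 0 0 0 6
  0 0 0 1 0
  0 0 0 1 0
Max pheromone 6 at (1,4)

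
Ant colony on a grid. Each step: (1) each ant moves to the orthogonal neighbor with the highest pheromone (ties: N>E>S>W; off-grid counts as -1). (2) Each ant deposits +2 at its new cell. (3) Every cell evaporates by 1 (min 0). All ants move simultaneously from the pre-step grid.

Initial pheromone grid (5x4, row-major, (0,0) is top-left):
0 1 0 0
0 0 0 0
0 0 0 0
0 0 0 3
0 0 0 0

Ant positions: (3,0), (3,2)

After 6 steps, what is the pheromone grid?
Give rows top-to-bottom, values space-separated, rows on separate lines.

After step 1: ants at (2,0),(3,3)
  0 0 0 0
  0 0 0 0
  1 0 0 0
  0 0 0 4
  0 0 0 0
After step 2: ants at (1,0),(2,3)
  0 0 0 0
  1 0 0 0
  0 0 0 1
  0 0 0 3
  0 0 0 0
After step 3: ants at (0,0),(3,3)
  1 0 0 0
  0 0 0 0
  0 0 0 0
  0 0 0 4
  0 0 0 0
After step 4: ants at (0,1),(2,3)
  0 1 0 0
  0 0 0 0
  0 0 0 1
  0 0 0 3
  0 0 0 0
After step 5: ants at (0,2),(3,3)
  0 0 1 0
  0 0 0 0
  0 0 0 0
  0 0 0 4
  0 0 0 0
After step 6: ants at (0,3),(2,3)
  0 0 0 1
  0 0 0 0
  0 0 0 1
  0 0 0 3
  0 0 0 0

0 0 0 1
0 0 0 0
0 0 0 1
0 0 0 3
0 0 0 0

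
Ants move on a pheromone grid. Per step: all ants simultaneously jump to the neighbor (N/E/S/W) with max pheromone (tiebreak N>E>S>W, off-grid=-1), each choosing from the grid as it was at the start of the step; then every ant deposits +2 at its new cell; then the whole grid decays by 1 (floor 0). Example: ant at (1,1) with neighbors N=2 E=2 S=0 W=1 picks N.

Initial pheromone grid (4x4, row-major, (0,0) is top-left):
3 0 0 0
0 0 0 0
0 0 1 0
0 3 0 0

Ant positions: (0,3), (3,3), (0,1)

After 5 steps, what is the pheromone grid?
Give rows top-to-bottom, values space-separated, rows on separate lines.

After step 1: ants at (1,3),(2,3),(0,0)
  4 0 0 0
  0 0 0 1
  0 0 0 1
  0 2 0 0
After step 2: ants at (2,3),(1,3),(0,1)
  3 1 0 0
  0 0 0 2
  0 0 0 2
  0 1 0 0
After step 3: ants at (1,3),(2,3),(0,0)
  4 0 0 0
  0 0 0 3
  0 0 0 3
  0 0 0 0
After step 4: ants at (2,3),(1,3),(0,1)
  3 1 0 0
  0 0 0 4
  0 0 0 4
  0 0 0 0
After step 5: ants at (1,3),(2,3),(0,0)
  4 0 0 0
  0 0 0 5
  0 0 0 5
  0 0 0 0

4 0 0 0
0 0 0 5
0 0 0 5
0 0 0 0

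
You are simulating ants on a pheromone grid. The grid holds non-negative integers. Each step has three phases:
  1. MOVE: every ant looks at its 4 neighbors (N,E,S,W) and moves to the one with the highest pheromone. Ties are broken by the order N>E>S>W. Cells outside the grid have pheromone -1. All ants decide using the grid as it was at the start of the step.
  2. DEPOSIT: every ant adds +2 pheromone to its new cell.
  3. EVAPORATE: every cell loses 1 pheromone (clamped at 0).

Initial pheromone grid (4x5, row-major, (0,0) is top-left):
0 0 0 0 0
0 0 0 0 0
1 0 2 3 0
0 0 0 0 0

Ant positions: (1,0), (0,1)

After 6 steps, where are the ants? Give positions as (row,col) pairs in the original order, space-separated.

Step 1: ant0:(1,0)->S->(2,0) | ant1:(0,1)->E->(0,2)
  grid max=2 at (2,0)
Step 2: ant0:(2,0)->N->(1,0) | ant1:(0,2)->E->(0,3)
  grid max=1 at (0,3)
Step 3: ant0:(1,0)->S->(2,0) | ant1:(0,3)->E->(0,4)
  grid max=2 at (2,0)
Step 4: ant0:(2,0)->N->(1,0) | ant1:(0,4)->S->(1,4)
  grid max=1 at (1,0)
Step 5: ant0:(1,0)->S->(2,0) | ant1:(1,4)->N->(0,4)
  grid max=2 at (2,0)
Step 6: ant0:(2,0)->N->(1,0) | ant1:(0,4)->S->(1,4)
  grid max=1 at (1,0)

(1,0) (1,4)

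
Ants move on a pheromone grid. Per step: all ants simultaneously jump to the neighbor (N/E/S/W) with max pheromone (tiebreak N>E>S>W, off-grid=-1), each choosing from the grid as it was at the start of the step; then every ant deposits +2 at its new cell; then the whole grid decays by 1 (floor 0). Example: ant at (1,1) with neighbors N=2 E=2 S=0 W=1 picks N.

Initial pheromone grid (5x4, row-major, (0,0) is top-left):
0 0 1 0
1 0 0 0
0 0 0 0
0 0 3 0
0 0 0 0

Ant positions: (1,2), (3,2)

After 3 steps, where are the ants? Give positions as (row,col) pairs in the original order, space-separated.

Step 1: ant0:(1,2)->N->(0,2) | ant1:(3,2)->N->(2,2)
  grid max=2 at (0,2)
Step 2: ant0:(0,2)->E->(0,3) | ant1:(2,2)->S->(3,2)
  grid max=3 at (3,2)
Step 3: ant0:(0,3)->W->(0,2) | ant1:(3,2)->N->(2,2)
  grid max=2 at (0,2)

(0,2) (2,2)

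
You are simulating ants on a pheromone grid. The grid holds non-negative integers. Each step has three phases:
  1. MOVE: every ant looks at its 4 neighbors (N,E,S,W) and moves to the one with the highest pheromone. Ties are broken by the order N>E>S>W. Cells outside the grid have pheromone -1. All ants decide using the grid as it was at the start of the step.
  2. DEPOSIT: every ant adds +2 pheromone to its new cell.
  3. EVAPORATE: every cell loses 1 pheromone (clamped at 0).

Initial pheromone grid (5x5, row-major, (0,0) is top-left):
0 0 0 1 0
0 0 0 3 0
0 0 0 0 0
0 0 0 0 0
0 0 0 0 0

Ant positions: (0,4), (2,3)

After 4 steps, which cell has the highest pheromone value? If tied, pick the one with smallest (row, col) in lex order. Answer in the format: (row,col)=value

Step 1: ant0:(0,4)->W->(0,3) | ant1:(2,3)->N->(1,3)
  grid max=4 at (1,3)
Step 2: ant0:(0,3)->S->(1,3) | ant1:(1,3)->N->(0,3)
  grid max=5 at (1,3)
Step 3: ant0:(1,3)->N->(0,3) | ant1:(0,3)->S->(1,3)
  grid max=6 at (1,3)
Step 4: ant0:(0,3)->S->(1,3) | ant1:(1,3)->N->(0,3)
  grid max=7 at (1,3)
Final grid:
  0 0 0 5 0
  0 0 0 7 0
  0 0 0 0 0
  0 0 0 0 0
  0 0 0 0 0
Max pheromone 7 at (1,3)

Answer: (1,3)=7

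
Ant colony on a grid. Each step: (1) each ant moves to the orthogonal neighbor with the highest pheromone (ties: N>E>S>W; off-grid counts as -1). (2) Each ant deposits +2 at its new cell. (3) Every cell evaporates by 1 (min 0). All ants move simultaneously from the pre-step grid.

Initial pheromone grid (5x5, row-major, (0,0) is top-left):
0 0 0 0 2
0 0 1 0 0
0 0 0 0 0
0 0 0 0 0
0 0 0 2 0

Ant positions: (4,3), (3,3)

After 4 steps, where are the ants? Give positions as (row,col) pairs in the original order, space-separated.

Step 1: ant0:(4,3)->N->(3,3) | ant1:(3,3)->S->(4,3)
  grid max=3 at (4,3)
Step 2: ant0:(3,3)->S->(4,3) | ant1:(4,3)->N->(3,3)
  grid max=4 at (4,3)
Step 3: ant0:(4,3)->N->(3,3) | ant1:(3,3)->S->(4,3)
  grid max=5 at (4,3)
Step 4: ant0:(3,3)->S->(4,3) | ant1:(4,3)->N->(3,3)
  grid max=6 at (4,3)

(4,3) (3,3)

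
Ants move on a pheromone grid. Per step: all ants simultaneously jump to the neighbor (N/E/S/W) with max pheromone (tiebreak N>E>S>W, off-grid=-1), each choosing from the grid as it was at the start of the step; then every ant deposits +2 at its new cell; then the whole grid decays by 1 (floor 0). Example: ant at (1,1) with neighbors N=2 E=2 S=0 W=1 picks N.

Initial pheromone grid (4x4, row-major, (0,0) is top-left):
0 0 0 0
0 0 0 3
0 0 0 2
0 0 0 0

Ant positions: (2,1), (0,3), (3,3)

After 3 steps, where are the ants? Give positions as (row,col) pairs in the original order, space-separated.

Step 1: ant0:(2,1)->N->(1,1) | ant1:(0,3)->S->(1,3) | ant2:(3,3)->N->(2,3)
  grid max=4 at (1,3)
Step 2: ant0:(1,1)->N->(0,1) | ant1:(1,3)->S->(2,3) | ant2:(2,3)->N->(1,3)
  grid max=5 at (1,3)
Step 3: ant0:(0,1)->E->(0,2) | ant1:(2,3)->N->(1,3) | ant2:(1,3)->S->(2,3)
  grid max=6 at (1,3)

(0,2) (1,3) (2,3)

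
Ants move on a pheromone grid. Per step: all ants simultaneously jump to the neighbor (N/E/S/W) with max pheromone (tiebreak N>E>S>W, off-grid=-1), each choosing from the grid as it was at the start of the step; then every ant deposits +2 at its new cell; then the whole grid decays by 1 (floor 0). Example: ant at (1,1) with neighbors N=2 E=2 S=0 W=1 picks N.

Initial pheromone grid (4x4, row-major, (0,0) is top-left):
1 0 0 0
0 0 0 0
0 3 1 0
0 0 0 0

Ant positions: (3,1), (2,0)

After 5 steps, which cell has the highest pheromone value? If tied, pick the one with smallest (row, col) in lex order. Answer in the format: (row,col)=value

Answer: (2,1)=10

Derivation:
Step 1: ant0:(3,1)->N->(2,1) | ant1:(2,0)->E->(2,1)
  grid max=6 at (2,1)
Step 2: ant0:(2,1)->N->(1,1) | ant1:(2,1)->N->(1,1)
  grid max=5 at (2,1)
Step 3: ant0:(1,1)->S->(2,1) | ant1:(1,1)->S->(2,1)
  grid max=8 at (2,1)
Step 4: ant0:(2,1)->N->(1,1) | ant1:(2,1)->N->(1,1)
  grid max=7 at (2,1)
Step 5: ant0:(1,1)->S->(2,1) | ant1:(1,1)->S->(2,1)
  grid max=10 at (2,1)
Final grid:
  0 0 0 0
  0 4 0 0
  0 10 0 0
  0 0 0 0
Max pheromone 10 at (2,1)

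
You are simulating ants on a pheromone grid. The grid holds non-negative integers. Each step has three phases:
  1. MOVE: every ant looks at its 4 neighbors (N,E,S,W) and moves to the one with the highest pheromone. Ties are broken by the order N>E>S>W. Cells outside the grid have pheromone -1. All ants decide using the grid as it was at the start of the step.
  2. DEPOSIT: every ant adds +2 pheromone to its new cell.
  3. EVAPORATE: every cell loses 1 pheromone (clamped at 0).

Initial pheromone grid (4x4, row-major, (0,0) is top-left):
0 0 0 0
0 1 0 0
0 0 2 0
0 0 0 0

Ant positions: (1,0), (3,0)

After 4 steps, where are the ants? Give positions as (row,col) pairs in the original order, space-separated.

Step 1: ant0:(1,0)->E->(1,1) | ant1:(3,0)->N->(2,0)
  grid max=2 at (1,1)
Step 2: ant0:(1,1)->N->(0,1) | ant1:(2,0)->N->(1,0)
  grid max=1 at (0,1)
Step 3: ant0:(0,1)->S->(1,1) | ant1:(1,0)->E->(1,1)
  grid max=4 at (1,1)
Step 4: ant0:(1,1)->N->(0,1) | ant1:(1,1)->N->(0,1)
  grid max=3 at (0,1)

(0,1) (0,1)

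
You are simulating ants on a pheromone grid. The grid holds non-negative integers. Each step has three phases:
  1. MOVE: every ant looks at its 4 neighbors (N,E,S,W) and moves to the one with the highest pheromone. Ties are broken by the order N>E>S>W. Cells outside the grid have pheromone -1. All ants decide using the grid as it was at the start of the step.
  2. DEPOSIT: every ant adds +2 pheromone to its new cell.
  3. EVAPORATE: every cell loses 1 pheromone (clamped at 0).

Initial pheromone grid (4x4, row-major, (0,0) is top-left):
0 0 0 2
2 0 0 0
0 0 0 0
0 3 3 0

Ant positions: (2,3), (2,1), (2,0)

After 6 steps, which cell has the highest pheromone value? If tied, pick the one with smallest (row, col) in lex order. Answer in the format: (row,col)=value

Step 1: ant0:(2,3)->N->(1,3) | ant1:(2,1)->S->(3,1) | ant2:(2,0)->N->(1,0)
  grid max=4 at (3,1)
Step 2: ant0:(1,3)->N->(0,3) | ant1:(3,1)->E->(3,2) | ant2:(1,0)->N->(0,0)
  grid max=3 at (3,1)
Step 3: ant0:(0,3)->S->(1,3) | ant1:(3,2)->W->(3,1) | ant2:(0,0)->S->(1,0)
  grid max=4 at (3,1)
Step 4: ant0:(1,3)->N->(0,3) | ant1:(3,1)->E->(3,2) | ant2:(1,0)->N->(0,0)
  grid max=3 at (3,1)
Step 5: ant0:(0,3)->S->(1,3) | ant1:(3,2)->W->(3,1) | ant2:(0,0)->S->(1,0)
  grid max=4 at (3,1)
Step 6: ant0:(1,3)->N->(0,3) | ant1:(3,1)->E->(3,2) | ant2:(1,0)->N->(0,0)
  grid max=3 at (3,1)
Final grid:
  1 0 0 2
  2 0 0 0
  0 0 0 0
  0 3 3 0
Max pheromone 3 at (3,1)

Answer: (3,1)=3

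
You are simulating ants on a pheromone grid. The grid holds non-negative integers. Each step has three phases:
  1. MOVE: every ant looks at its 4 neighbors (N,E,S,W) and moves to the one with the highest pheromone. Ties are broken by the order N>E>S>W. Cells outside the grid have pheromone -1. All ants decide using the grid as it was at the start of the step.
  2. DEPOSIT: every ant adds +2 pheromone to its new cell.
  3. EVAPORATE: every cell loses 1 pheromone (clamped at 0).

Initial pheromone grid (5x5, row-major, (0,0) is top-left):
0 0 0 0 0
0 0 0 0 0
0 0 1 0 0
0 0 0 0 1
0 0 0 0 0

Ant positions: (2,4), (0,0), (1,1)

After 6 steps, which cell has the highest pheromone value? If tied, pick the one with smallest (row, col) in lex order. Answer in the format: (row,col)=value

Answer: (0,2)=7

Derivation:
Step 1: ant0:(2,4)->S->(3,4) | ant1:(0,0)->E->(0,1) | ant2:(1,1)->N->(0,1)
  grid max=3 at (0,1)
Step 2: ant0:(3,4)->N->(2,4) | ant1:(0,1)->E->(0,2) | ant2:(0,1)->E->(0,2)
  grid max=3 at (0,2)
Step 3: ant0:(2,4)->S->(3,4) | ant1:(0,2)->W->(0,1) | ant2:(0,2)->W->(0,1)
  grid max=5 at (0,1)
Step 4: ant0:(3,4)->N->(2,4) | ant1:(0,1)->E->(0,2) | ant2:(0,1)->E->(0,2)
  grid max=5 at (0,2)
Step 5: ant0:(2,4)->S->(3,4) | ant1:(0,2)->W->(0,1) | ant2:(0,2)->W->(0,1)
  grid max=7 at (0,1)
Step 6: ant0:(3,4)->N->(2,4) | ant1:(0,1)->E->(0,2) | ant2:(0,1)->E->(0,2)
  grid max=7 at (0,2)
Final grid:
  0 6 7 0 0
  0 0 0 0 0
  0 0 0 0 1
  0 0 0 0 1
  0 0 0 0 0
Max pheromone 7 at (0,2)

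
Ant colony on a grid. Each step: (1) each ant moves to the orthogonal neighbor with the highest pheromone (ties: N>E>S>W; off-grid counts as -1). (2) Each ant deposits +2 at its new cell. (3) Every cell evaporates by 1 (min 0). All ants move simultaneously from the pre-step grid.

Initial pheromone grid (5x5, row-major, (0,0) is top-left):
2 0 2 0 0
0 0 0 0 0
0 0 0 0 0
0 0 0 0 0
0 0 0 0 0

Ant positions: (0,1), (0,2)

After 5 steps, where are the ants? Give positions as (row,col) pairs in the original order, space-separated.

Step 1: ant0:(0,1)->E->(0,2) | ant1:(0,2)->E->(0,3)
  grid max=3 at (0,2)
Step 2: ant0:(0,2)->E->(0,3) | ant1:(0,3)->W->(0,2)
  grid max=4 at (0,2)
Step 3: ant0:(0,3)->W->(0,2) | ant1:(0,2)->E->(0,3)
  grid max=5 at (0,2)
Step 4: ant0:(0,2)->E->(0,3) | ant1:(0,3)->W->(0,2)
  grid max=6 at (0,2)
Step 5: ant0:(0,3)->W->(0,2) | ant1:(0,2)->E->(0,3)
  grid max=7 at (0,2)

(0,2) (0,3)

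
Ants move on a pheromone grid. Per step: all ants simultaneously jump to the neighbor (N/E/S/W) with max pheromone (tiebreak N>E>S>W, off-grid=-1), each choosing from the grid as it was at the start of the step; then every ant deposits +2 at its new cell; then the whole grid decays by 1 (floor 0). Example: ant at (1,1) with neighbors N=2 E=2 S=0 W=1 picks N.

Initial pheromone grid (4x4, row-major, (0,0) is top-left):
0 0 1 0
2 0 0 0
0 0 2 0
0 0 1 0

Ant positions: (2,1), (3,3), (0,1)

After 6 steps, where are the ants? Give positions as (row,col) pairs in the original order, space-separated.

Step 1: ant0:(2,1)->E->(2,2) | ant1:(3,3)->W->(3,2) | ant2:(0,1)->E->(0,2)
  grid max=3 at (2,2)
Step 2: ant0:(2,2)->S->(3,2) | ant1:(3,2)->N->(2,2) | ant2:(0,2)->E->(0,3)
  grid max=4 at (2,2)
Step 3: ant0:(3,2)->N->(2,2) | ant1:(2,2)->S->(3,2) | ant2:(0,3)->W->(0,2)
  grid max=5 at (2,2)
Step 4: ant0:(2,2)->S->(3,2) | ant1:(3,2)->N->(2,2) | ant2:(0,2)->E->(0,3)
  grid max=6 at (2,2)
Step 5: ant0:(3,2)->N->(2,2) | ant1:(2,2)->S->(3,2) | ant2:(0,3)->W->(0,2)
  grid max=7 at (2,2)
Step 6: ant0:(2,2)->S->(3,2) | ant1:(3,2)->N->(2,2) | ant2:(0,2)->E->(0,3)
  grid max=8 at (2,2)

(3,2) (2,2) (0,3)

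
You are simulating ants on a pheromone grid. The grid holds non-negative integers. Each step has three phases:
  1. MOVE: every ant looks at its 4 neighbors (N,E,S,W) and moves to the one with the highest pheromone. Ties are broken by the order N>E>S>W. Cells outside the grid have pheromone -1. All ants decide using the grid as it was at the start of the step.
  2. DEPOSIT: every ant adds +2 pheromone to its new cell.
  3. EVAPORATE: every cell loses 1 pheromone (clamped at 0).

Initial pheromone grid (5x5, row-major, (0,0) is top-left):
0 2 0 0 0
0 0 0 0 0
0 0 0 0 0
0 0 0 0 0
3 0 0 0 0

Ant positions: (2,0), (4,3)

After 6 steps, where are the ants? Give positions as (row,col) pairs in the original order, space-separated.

Step 1: ant0:(2,0)->N->(1,0) | ant1:(4,3)->N->(3,3)
  grid max=2 at (4,0)
Step 2: ant0:(1,0)->N->(0,0) | ant1:(3,3)->N->(2,3)
  grid max=1 at (0,0)
Step 3: ant0:(0,0)->E->(0,1) | ant1:(2,3)->N->(1,3)
  grid max=1 at (0,1)
Step 4: ant0:(0,1)->E->(0,2) | ant1:(1,3)->N->(0,3)
  grid max=1 at (0,2)
Step 5: ant0:(0,2)->E->(0,3) | ant1:(0,3)->W->(0,2)
  grid max=2 at (0,2)
Step 6: ant0:(0,3)->W->(0,2) | ant1:(0,2)->E->(0,3)
  grid max=3 at (0,2)

(0,2) (0,3)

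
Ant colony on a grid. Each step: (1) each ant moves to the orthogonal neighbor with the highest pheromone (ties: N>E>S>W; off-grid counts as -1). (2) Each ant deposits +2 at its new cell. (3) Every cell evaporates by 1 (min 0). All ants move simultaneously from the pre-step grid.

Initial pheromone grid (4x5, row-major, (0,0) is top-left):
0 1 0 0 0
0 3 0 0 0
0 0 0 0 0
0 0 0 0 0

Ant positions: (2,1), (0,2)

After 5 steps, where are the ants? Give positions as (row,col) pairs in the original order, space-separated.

Step 1: ant0:(2,1)->N->(1,1) | ant1:(0,2)->W->(0,1)
  grid max=4 at (1,1)
Step 2: ant0:(1,1)->N->(0,1) | ant1:(0,1)->S->(1,1)
  grid max=5 at (1,1)
Step 3: ant0:(0,1)->S->(1,1) | ant1:(1,1)->N->(0,1)
  grid max=6 at (1,1)
Step 4: ant0:(1,1)->N->(0,1) | ant1:(0,1)->S->(1,1)
  grid max=7 at (1,1)
Step 5: ant0:(0,1)->S->(1,1) | ant1:(1,1)->N->(0,1)
  grid max=8 at (1,1)

(1,1) (0,1)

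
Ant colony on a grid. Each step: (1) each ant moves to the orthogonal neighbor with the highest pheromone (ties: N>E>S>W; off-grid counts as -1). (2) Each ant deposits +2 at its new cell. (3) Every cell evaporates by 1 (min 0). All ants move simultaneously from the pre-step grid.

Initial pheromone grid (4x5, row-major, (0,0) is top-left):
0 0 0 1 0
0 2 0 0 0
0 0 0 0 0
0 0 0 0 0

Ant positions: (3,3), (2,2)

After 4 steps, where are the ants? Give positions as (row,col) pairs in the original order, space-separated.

Step 1: ant0:(3,3)->N->(2,3) | ant1:(2,2)->N->(1,2)
  grid max=1 at (1,1)
Step 2: ant0:(2,3)->N->(1,3) | ant1:(1,2)->W->(1,1)
  grid max=2 at (1,1)
Step 3: ant0:(1,3)->N->(0,3) | ant1:(1,1)->N->(0,1)
  grid max=1 at (0,1)
Step 4: ant0:(0,3)->E->(0,4) | ant1:(0,1)->S->(1,1)
  grid max=2 at (1,1)

(0,4) (1,1)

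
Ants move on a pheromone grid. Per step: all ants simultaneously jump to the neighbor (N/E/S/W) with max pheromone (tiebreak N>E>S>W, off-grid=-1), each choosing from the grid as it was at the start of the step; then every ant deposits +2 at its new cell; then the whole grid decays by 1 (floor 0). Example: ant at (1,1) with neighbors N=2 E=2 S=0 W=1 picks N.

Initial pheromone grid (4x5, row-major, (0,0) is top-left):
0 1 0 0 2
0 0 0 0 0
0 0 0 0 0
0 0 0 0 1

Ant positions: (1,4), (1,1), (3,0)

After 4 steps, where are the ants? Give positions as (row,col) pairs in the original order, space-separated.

Step 1: ant0:(1,4)->N->(0,4) | ant1:(1,1)->N->(0,1) | ant2:(3,0)->N->(2,0)
  grid max=3 at (0,4)
Step 2: ant0:(0,4)->S->(1,4) | ant1:(0,1)->E->(0,2) | ant2:(2,0)->N->(1,0)
  grid max=2 at (0,4)
Step 3: ant0:(1,4)->N->(0,4) | ant1:(0,2)->W->(0,1) | ant2:(1,0)->N->(0,0)
  grid max=3 at (0,4)
Step 4: ant0:(0,4)->S->(1,4) | ant1:(0,1)->W->(0,0) | ant2:(0,0)->E->(0,1)
  grid max=3 at (0,1)

(1,4) (0,0) (0,1)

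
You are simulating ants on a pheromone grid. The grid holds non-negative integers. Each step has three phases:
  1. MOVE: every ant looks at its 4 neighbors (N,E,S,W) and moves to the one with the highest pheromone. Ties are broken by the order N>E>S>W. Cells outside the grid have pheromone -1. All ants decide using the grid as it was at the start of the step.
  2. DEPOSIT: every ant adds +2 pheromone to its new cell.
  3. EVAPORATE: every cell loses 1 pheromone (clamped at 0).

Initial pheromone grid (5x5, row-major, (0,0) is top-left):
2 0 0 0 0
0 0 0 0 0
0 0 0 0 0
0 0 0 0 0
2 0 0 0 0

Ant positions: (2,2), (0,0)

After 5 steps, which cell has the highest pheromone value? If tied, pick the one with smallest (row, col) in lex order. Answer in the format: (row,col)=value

Answer: (0,0)=1

Derivation:
Step 1: ant0:(2,2)->N->(1,2) | ant1:(0,0)->E->(0,1)
  grid max=1 at (0,0)
Step 2: ant0:(1,2)->N->(0,2) | ant1:(0,1)->W->(0,0)
  grid max=2 at (0,0)
Step 3: ant0:(0,2)->E->(0,3) | ant1:(0,0)->E->(0,1)
  grid max=1 at (0,0)
Step 4: ant0:(0,3)->E->(0,4) | ant1:(0,1)->W->(0,0)
  grid max=2 at (0,0)
Step 5: ant0:(0,4)->S->(1,4) | ant1:(0,0)->E->(0,1)
  grid max=1 at (0,0)
Final grid:
  1 1 0 0 0
  0 0 0 0 1
  0 0 0 0 0
  0 0 0 0 0
  0 0 0 0 0
Max pheromone 1 at (0,0)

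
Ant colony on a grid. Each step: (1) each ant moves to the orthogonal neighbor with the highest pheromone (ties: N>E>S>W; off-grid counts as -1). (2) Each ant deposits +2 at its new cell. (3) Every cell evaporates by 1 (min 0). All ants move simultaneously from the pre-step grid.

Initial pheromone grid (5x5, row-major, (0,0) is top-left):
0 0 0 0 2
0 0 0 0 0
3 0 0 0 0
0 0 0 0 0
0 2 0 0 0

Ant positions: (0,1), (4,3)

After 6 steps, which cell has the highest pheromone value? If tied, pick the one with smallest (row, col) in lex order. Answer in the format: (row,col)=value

Step 1: ant0:(0,1)->E->(0,2) | ant1:(4,3)->N->(3,3)
  grid max=2 at (2,0)
Step 2: ant0:(0,2)->E->(0,3) | ant1:(3,3)->N->(2,3)
  grid max=1 at (0,3)
Step 3: ant0:(0,3)->E->(0,4) | ant1:(2,3)->N->(1,3)
  grid max=1 at (0,4)
Step 4: ant0:(0,4)->S->(1,4) | ant1:(1,3)->N->(0,3)
  grid max=1 at (0,3)
Step 5: ant0:(1,4)->N->(0,4) | ant1:(0,3)->E->(0,4)
  grid max=3 at (0,4)
Step 6: ant0:(0,4)->S->(1,4) | ant1:(0,4)->S->(1,4)
  grid max=3 at (1,4)
Final grid:
  0 0 0 0 2
  0 0 0 0 3
  0 0 0 0 0
  0 0 0 0 0
  0 0 0 0 0
Max pheromone 3 at (1,4)

Answer: (1,4)=3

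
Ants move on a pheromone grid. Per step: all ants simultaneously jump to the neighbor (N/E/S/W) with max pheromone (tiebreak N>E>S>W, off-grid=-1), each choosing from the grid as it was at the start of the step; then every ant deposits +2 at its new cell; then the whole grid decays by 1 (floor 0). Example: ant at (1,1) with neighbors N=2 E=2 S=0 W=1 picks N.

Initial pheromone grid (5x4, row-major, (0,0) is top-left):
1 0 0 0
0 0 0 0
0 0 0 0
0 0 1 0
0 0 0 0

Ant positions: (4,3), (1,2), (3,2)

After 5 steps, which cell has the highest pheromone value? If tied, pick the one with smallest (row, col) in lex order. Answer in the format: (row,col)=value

Answer: (1,3)=7

Derivation:
Step 1: ant0:(4,3)->N->(3,3) | ant1:(1,2)->N->(0,2) | ant2:(3,2)->N->(2,2)
  grid max=1 at (0,2)
Step 2: ant0:(3,3)->N->(2,3) | ant1:(0,2)->E->(0,3) | ant2:(2,2)->N->(1,2)
  grid max=1 at (0,3)
Step 3: ant0:(2,3)->N->(1,3) | ant1:(0,3)->S->(1,3) | ant2:(1,2)->N->(0,2)
  grid max=3 at (1,3)
Step 4: ant0:(1,3)->N->(0,3) | ant1:(1,3)->N->(0,3) | ant2:(0,2)->E->(0,3)
  grid max=5 at (0,3)
Step 5: ant0:(0,3)->S->(1,3) | ant1:(0,3)->S->(1,3) | ant2:(0,3)->S->(1,3)
  grid max=7 at (1,3)
Final grid:
  0 0 0 4
  0 0 0 7
  0 0 0 0
  0 0 0 0
  0 0 0 0
Max pheromone 7 at (1,3)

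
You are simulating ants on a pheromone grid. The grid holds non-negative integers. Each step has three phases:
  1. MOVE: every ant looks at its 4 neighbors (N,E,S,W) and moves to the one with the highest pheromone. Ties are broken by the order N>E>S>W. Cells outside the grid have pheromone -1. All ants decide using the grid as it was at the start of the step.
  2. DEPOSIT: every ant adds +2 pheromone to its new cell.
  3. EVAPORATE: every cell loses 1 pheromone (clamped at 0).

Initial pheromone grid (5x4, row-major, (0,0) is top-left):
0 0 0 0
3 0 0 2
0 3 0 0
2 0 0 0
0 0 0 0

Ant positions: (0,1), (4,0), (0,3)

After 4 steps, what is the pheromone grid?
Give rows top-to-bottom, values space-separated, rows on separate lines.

After step 1: ants at (0,2),(3,0),(1,3)
  0 0 1 0
  2 0 0 3
  0 2 0 0
  3 0 0 0
  0 0 0 0
After step 2: ants at (0,3),(2,0),(0,3)
  0 0 0 3
  1 0 0 2
  1 1 0 0
  2 0 0 0
  0 0 0 0
After step 3: ants at (1,3),(3,0),(1,3)
  0 0 0 2
  0 0 0 5
  0 0 0 0
  3 0 0 0
  0 0 0 0
After step 4: ants at (0,3),(2,0),(0,3)
  0 0 0 5
  0 0 0 4
  1 0 0 0
  2 0 0 0
  0 0 0 0

0 0 0 5
0 0 0 4
1 0 0 0
2 0 0 0
0 0 0 0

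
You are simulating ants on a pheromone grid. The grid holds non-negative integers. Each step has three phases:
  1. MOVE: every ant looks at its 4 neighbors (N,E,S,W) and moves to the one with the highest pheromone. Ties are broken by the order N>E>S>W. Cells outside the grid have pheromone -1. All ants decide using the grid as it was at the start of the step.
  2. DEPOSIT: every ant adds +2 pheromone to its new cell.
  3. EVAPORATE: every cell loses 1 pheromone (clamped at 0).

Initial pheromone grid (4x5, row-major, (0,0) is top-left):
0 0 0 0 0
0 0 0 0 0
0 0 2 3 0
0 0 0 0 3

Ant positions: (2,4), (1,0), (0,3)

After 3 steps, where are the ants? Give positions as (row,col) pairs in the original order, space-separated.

Step 1: ant0:(2,4)->S->(3,4) | ant1:(1,0)->N->(0,0) | ant2:(0,3)->E->(0,4)
  grid max=4 at (3,4)
Step 2: ant0:(3,4)->N->(2,4) | ant1:(0,0)->E->(0,1) | ant2:(0,4)->S->(1,4)
  grid max=3 at (3,4)
Step 3: ant0:(2,4)->S->(3,4) | ant1:(0,1)->E->(0,2) | ant2:(1,4)->S->(2,4)
  grid max=4 at (3,4)

(3,4) (0,2) (2,4)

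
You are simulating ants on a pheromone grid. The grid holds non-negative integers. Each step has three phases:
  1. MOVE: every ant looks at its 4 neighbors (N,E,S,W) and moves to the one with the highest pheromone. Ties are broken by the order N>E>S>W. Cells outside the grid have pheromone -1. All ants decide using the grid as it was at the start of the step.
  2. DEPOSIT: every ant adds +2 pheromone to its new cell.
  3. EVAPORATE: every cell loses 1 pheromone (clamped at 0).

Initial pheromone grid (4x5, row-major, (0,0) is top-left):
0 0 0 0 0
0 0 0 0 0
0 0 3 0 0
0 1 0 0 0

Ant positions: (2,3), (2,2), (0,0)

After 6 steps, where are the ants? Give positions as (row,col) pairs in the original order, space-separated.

Step 1: ant0:(2,3)->W->(2,2) | ant1:(2,2)->N->(1,2) | ant2:(0,0)->E->(0,1)
  grid max=4 at (2,2)
Step 2: ant0:(2,2)->N->(1,2) | ant1:(1,2)->S->(2,2) | ant2:(0,1)->E->(0,2)
  grid max=5 at (2,2)
Step 3: ant0:(1,2)->S->(2,2) | ant1:(2,2)->N->(1,2) | ant2:(0,2)->S->(1,2)
  grid max=6 at (2,2)
Step 4: ant0:(2,2)->N->(1,2) | ant1:(1,2)->S->(2,2) | ant2:(1,2)->S->(2,2)
  grid max=9 at (2,2)
Step 5: ant0:(1,2)->S->(2,2) | ant1:(2,2)->N->(1,2) | ant2:(2,2)->N->(1,2)
  grid max=10 at (2,2)
Step 6: ant0:(2,2)->N->(1,2) | ant1:(1,2)->S->(2,2) | ant2:(1,2)->S->(2,2)
  grid max=13 at (2,2)

(1,2) (2,2) (2,2)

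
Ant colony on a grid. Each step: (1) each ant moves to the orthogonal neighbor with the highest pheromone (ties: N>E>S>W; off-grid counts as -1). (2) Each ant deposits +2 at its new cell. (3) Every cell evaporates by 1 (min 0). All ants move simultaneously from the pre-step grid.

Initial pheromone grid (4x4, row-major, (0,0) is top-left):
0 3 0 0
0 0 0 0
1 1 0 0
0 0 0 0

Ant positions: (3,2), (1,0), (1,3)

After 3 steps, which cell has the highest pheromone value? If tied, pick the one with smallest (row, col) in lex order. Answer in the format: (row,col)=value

Step 1: ant0:(3,2)->N->(2,2) | ant1:(1,0)->S->(2,0) | ant2:(1,3)->N->(0,3)
  grid max=2 at (0,1)
Step 2: ant0:(2,2)->N->(1,2) | ant1:(2,0)->N->(1,0) | ant2:(0,3)->S->(1,3)
  grid max=1 at (0,1)
Step 3: ant0:(1,2)->E->(1,3) | ant1:(1,0)->S->(2,0) | ant2:(1,3)->W->(1,2)
  grid max=2 at (1,2)
Final grid:
  0 0 0 0
  0 0 2 2
  2 0 0 0
  0 0 0 0
Max pheromone 2 at (1,2)

Answer: (1,2)=2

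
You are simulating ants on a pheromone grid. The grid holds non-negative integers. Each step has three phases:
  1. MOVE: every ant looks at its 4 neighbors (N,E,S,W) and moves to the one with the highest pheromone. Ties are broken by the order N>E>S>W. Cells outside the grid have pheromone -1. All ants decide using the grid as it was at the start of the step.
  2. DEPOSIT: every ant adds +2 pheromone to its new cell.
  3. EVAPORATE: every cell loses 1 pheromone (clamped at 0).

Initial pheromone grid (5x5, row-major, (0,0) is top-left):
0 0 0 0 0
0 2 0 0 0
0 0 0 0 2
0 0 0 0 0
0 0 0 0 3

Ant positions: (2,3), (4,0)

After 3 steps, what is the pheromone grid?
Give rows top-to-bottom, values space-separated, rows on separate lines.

After step 1: ants at (2,4),(3,0)
  0 0 0 0 0
  0 1 0 0 0
  0 0 0 0 3
  1 0 0 0 0
  0 0 0 0 2
After step 2: ants at (1,4),(2,0)
  0 0 0 0 0
  0 0 0 0 1
  1 0 0 0 2
  0 0 0 0 0
  0 0 0 0 1
After step 3: ants at (2,4),(1,0)
  0 0 0 0 0
  1 0 0 0 0
  0 0 0 0 3
  0 0 0 0 0
  0 0 0 0 0

0 0 0 0 0
1 0 0 0 0
0 0 0 0 3
0 0 0 0 0
0 0 0 0 0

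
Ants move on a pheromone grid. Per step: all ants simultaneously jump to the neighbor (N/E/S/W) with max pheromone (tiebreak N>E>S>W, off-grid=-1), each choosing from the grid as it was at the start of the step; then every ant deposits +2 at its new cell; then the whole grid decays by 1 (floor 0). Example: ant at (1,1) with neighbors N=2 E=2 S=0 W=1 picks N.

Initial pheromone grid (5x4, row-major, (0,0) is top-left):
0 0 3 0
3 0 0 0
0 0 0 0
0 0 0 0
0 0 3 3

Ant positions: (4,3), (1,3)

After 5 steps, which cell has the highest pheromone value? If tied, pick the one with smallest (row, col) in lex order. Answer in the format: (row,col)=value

Answer: (4,2)=4

Derivation:
Step 1: ant0:(4,3)->W->(4,2) | ant1:(1,3)->N->(0,3)
  grid max=4 at (4,2)
Step 2: ant0:(4,2)->E->(4,3) | ant1:(0,3)->W->(0,2)
  grid max=3 at (0,2)
Step 3: ant0:(4,3)->W->(4,2) | ant1:(0,2)->E->(0,3)
  grid max=4 at (4,2)
Step 4: ant0:(4,2)->E->(4,3) | ant1:(0,3)->W->(0,2)
  grid max=3 at (0,2)
Step 5: ant0:(4,3)->W->(4,2) | ant1:(0,2)->E->(0,3)
  grid max=4 at (4,2)
Final grid:
  0 0 2 1
  0 0 0 0
  0 0 0 0
  0 0 0 0
  0 0 4 2
Max pheromone 4 at (4,2)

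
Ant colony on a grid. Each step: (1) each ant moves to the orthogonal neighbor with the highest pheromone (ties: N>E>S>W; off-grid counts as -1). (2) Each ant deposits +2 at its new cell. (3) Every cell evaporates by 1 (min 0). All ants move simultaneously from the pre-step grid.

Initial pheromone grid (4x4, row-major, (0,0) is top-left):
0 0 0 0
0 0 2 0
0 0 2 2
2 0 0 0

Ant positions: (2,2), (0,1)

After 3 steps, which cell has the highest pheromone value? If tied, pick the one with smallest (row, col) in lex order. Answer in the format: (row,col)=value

Step 1: ant0:(2,2)->N->(1,2) | ant1:(0,1)->E->(0,2)
  grid max=3 at (1,2)
Step 2: ant0:(1,2)->N->(0,2) | ant1:(0,2)->S->(1,2)
  grid max=4 at (1,2)
Step 3: ant0:(0,2)->S->(1,2) | ant1:(1,2)->N->(0,2)
  grid max=5 at (1,2)
Final grid:
  0 0 3 0
  0 0 5 0
  0 0 0 0
  0 0 0 0
Max pheromone 5 at (1,2)

Answer: (1,2)=5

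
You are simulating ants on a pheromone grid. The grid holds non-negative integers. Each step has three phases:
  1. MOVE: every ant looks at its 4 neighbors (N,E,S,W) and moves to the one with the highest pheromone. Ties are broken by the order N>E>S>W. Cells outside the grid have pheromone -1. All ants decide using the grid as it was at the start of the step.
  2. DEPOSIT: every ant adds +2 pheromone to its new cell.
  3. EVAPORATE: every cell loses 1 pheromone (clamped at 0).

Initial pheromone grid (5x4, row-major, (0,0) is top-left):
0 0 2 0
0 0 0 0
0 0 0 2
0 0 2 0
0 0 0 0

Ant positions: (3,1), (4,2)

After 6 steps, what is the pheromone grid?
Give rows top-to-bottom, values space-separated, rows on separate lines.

After step 1: ants at (3,2),(3,2)
  0 0 1 0
  0 0 0 0
  0 0 0 1
  0 0 5 0
  0 0 0 0
After step 2: ants at (2,2),(2,2)
  0 0 0 0
  0 0 0 0
  0 0 3 0
  0 0 4 0
  0 0 0 0
After step 3: ants at (3,2),(3,2)
  0 0 0 0
  0 0 0 0
  0 0 2 0
  0 0 7 0
  0 0 0 0
After step 4: ants at (2,2),(2,2)
  0 0 0 0
  0 0 0 0
  0 0 5 0
  0 0 6 0
  0 0 0 0
After step 5: ants at (3,2),(3,2)
  0 0 0 0
  0 0 0 0
  0 0 4 0
  0 0 9 0
  0 0 0 0
After step 6: ants at (2,2),(2,2)
  0 0 0 0
  0 0 0 0
  0 0 7 0
  0 0 8 0
  0 0 0 0

0 0 0 0
0 0 0 0
0 0 7 0
0 0 8 0
0 0 0 0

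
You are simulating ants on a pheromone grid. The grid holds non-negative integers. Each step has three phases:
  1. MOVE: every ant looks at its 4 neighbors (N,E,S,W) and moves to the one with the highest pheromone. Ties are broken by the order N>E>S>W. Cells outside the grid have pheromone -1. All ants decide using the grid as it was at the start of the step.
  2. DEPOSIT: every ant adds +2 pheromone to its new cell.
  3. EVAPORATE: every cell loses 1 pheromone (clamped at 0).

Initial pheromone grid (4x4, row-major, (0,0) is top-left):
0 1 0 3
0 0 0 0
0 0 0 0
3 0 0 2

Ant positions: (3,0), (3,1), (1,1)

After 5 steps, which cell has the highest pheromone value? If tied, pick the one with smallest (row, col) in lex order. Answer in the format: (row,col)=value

Answer: (3,0)=8

Derivation:
Step 1: ant0:(3,0)->N->(2,0) | ant1:(3,1)->W->(3,0) | ant2:(1,1)->N->(0,1)
  grid max=4 at (3,0)
Step 2: ant0:(2,0)->S->(3,0) | ant1:(3,0)->N->(2,0) | ant2:(0,1)->E->(0,2)
  grid max=5 at (3,0)
Step 3: ant0:(3,0)->N->(2,0) | ant1:(2,0)->S->(3,0) | ant2:(0,2)->E->(0,3)
  grid max=6 at (3,0)
Step 4: ant0:(2,0)->S->(3,0) | ant1:(3,0)->N->(2,0) | ant2:(0,3)->S->(1,3)
  grid max=7 at (3,0)
Step 5: ant0:(3,0)->N->(2,0) | ant1:(2,0)->S->(3,0) | ant2:(1,3)->N->(0,3)
  grid max=8 at (3,0)
Final grid:
  0 0 0 2
  0 0 0 0
  5 0 0 0
  8 0 0 0
Max pheromone 8 at (3,0)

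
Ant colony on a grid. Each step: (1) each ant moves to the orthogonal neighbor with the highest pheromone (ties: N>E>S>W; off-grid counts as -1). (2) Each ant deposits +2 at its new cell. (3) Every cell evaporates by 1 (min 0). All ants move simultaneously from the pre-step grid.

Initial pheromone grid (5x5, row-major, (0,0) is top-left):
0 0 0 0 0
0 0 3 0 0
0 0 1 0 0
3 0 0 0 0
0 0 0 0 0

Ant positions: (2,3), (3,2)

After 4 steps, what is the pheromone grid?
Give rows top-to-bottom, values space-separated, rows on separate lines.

After step 1: ants at (2,2),(2,2)
  0 0 0 0 0
  0 0 2 0 0
  0 0 4 0 0
  2 0 0 0 0
  0 0 0 0 0
After step 2: ants at (1,2),(1,2)
  0 0 0 0 0
  0 0 5 0 0
  0 0 3 0 0
  1 0 0 0 0
  0 0 0 0 0
After step 3: ants at (2,2),(2,2)
  0 0 0 0 0
  0 0 4 0 0
  0 0 6 0 0
  0 0 0 0 0
  0 0 0 0 0
After step 4: ants at (1,2),(1,2)
  0 0 0 0 0
  0 0 7 0 0
  0 0 5 0 0
  0 0 0 0 0
  0 0 0 0 0

0 0 0 0 0
0 0 7 0 0
0 0 5 0 0
0 0 0 0 0
0 0 0 0 0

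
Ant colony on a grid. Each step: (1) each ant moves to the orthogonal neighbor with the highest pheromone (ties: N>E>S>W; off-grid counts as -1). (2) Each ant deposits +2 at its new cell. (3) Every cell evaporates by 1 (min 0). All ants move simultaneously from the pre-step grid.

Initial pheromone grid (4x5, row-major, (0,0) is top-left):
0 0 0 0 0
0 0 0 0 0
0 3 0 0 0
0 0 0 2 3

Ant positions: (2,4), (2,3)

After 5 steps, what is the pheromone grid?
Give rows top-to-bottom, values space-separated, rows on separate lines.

After step 1: ants at (3,4),(3,3)
  0 0 0 0 0
  0 0 0 0 0
  0 2 0 0 0
  0 0 0 3 4
After step 2: ants at (3,3),(3,4)
  0 0 0 0 0
  0 0 0 0 0
  0 1 0 0 0
  0 0 0 4 5
After step 3: ants at (3,4),(3,3)
  0 0 0 0 0
  0 0 0 0 0
  0 0 0 0 0
  0 0 0 5 6
After step 4: ants at (3,3),(3,4)
  0 0 0 0 0
  0 0 0 0 0
  0 0 0 0 0
  0 0 0 6 7
After step 5: ants at (3,4),(3,3)
  0 0 0 0 0
  0 0 0 0 0
  0 0 0 0 0
  0 0 0 7 8

0 0 0 0 0
0 0 0 0 0
0 0 0 0 0
0 0 0 7 8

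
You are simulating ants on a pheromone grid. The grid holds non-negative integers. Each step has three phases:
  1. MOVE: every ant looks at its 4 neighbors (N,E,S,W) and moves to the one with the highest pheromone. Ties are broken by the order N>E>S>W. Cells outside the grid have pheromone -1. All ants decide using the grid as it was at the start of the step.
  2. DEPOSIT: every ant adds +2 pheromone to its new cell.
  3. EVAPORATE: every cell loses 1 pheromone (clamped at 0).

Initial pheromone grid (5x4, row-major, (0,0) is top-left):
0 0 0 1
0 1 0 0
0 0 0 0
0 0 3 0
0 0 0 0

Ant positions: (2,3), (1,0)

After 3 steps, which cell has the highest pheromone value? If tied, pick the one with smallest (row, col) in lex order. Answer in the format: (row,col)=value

Answer: (1,1)=2

Derivation:
Step 1: ant0:(2,3)->N->(1,3) | ant1:(1,0)->E->(1,1)
  grid max=2 at (1,1)
Step 2: ant0:(1,3)->N->(0,3) | ant1:(1,1)->N->(0,1)
  grid max=1 at (0,1)
Step 3: ant0:(0,3)->S->(1,3) | ant1:(0,1)->S->(1,1)
  grid max=2 at (1,1)
Final grid:
  0 0 0 0
  0 2 0 1
  0 0 0 0
  0 0 0 0
  0 0 0 0
Max pheromone 2 at (1,1)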